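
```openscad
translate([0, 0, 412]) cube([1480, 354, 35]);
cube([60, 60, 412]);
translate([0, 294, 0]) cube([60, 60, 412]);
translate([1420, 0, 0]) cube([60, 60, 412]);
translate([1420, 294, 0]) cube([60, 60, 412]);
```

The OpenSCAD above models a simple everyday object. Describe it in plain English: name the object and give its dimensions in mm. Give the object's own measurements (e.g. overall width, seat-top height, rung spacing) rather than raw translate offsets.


A long wooden bench with a 1480 mm (x) × 354 mm (y) seat, 35 mm thick, its top surface 447 mm above the floor. Four 60 mm square legs at the seat corners, flush with the edges, run from z = 0 to the seat underside.


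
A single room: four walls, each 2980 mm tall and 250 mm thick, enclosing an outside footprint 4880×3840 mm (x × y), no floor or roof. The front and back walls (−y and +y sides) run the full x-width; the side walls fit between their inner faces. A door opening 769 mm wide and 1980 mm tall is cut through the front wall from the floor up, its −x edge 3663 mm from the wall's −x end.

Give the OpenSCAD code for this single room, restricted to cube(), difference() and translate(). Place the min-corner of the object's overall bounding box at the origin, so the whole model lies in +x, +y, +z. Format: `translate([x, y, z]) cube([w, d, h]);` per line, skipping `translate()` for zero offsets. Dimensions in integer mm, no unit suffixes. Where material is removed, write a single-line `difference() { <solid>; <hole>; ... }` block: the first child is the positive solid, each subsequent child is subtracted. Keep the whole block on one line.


difference() { cube([4880, 250, 2980]); translate([3663, 0, 0]) cube([769, 250, 1980]); }
translate([0, 3590, 0]) cube([4880, 250, 2980]);
translate([0, 250, 0]) cube([250, 3340, 2980]);
translate([4630, 250, 0]) cube([250, 3340, 2980]);


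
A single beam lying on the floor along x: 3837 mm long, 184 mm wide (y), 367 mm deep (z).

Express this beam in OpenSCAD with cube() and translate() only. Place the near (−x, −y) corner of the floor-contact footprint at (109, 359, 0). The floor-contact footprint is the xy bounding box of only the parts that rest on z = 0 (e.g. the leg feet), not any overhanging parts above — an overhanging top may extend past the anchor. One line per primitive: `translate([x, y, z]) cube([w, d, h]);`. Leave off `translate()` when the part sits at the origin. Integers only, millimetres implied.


translate([109, 359, 0]) cube([3837, 184, 367]);


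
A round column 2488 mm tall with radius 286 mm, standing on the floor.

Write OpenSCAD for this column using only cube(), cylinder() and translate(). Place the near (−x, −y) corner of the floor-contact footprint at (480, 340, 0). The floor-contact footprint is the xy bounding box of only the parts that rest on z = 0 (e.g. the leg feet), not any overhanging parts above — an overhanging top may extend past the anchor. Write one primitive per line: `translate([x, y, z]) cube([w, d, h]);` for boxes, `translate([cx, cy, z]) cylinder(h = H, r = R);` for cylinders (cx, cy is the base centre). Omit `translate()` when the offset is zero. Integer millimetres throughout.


translate([766, 626, 0]) cylinder(h = 2488, r = 286);


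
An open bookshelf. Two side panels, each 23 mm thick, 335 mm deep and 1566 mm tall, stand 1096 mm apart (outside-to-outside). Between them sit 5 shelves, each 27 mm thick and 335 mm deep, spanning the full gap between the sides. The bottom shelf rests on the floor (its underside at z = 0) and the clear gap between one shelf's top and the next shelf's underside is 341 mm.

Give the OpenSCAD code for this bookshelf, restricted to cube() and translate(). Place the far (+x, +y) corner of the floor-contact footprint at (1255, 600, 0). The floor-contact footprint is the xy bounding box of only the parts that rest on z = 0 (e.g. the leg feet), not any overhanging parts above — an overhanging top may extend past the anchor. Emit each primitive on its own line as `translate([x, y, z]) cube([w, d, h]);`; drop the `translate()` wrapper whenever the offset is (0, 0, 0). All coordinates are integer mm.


translate([159, 265, 0]) cube([23, 335, 1566]);
translate([1232, 265, 0]) cube([23, 335, 1566]);
translate([182, 265, 0]) cube([1050, 335, 27]);
translate([182, 265, 368]) cube([1050, 335, 27]);
translate([182, 265, 736]) cube([1050, 335, 27]);
translate([182, 265, 1104]) cube([1050, 335, 27]);
translate([182, 265, 1472]) cube([1050, 335, 27]);


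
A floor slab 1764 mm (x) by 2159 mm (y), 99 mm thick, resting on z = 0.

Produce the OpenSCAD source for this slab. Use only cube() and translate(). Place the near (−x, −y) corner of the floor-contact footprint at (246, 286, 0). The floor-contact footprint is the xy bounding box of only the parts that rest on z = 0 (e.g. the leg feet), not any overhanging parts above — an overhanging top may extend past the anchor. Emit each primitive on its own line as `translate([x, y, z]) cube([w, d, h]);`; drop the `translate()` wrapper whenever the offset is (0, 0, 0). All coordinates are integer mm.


translate([246, 286, 0]) cube([1764, 2159, 99]);


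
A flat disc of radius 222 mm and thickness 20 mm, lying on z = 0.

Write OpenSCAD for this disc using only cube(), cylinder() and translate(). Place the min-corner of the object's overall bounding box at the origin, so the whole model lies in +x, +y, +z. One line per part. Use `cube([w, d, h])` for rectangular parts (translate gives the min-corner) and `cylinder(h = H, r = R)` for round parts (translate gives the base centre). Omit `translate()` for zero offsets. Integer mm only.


translate([222, 222, 0]) cylinder(h = 20, r = 222);


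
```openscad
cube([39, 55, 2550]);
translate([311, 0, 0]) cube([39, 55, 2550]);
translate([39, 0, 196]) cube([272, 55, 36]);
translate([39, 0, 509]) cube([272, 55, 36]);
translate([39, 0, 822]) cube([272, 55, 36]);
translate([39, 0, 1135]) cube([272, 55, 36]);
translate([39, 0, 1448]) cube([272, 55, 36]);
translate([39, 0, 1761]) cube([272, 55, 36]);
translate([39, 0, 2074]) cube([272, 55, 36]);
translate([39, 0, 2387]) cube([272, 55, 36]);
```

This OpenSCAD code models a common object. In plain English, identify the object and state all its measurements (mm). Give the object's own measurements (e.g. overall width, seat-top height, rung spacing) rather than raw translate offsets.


A straight ladder. Two 39×55 mm vertical rails, 2550 mm tall, stand 350 mm apart (outside-to-outside) with their front faces coplanar on the −y side. 8 rungs, each 55 mm deep and 36 mm tall, span between the inner faces of the rails, front faces flush with the rails. The lowest rung's underside is at z = 196 mm and rungs are spaced 313 mm apart (underside to underside).


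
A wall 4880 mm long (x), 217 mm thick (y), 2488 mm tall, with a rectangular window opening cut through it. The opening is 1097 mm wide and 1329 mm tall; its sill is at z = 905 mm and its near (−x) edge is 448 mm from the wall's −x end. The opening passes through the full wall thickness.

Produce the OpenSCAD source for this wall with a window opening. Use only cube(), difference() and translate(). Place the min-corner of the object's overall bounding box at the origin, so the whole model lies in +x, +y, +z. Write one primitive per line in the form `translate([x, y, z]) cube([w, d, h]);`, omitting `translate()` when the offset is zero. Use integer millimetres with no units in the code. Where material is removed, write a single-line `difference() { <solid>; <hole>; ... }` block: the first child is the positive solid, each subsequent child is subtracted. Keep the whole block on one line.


difference() { cube([4880, 217, 2488]); translate([448, 0, 905]) cube([1097, 217, 1329]); }


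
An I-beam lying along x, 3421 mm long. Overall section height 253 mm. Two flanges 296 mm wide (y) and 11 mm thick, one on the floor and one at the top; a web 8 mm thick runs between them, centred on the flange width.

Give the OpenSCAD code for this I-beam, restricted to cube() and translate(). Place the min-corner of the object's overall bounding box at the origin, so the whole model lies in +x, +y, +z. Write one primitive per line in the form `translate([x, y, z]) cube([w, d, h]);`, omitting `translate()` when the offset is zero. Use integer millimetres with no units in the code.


cube([3421, 296, 11]);
translate([0, 144, 11]) cube([3421, 8, 231]);
translate([0, 0, 242]) cube([3421, 296, 11]);


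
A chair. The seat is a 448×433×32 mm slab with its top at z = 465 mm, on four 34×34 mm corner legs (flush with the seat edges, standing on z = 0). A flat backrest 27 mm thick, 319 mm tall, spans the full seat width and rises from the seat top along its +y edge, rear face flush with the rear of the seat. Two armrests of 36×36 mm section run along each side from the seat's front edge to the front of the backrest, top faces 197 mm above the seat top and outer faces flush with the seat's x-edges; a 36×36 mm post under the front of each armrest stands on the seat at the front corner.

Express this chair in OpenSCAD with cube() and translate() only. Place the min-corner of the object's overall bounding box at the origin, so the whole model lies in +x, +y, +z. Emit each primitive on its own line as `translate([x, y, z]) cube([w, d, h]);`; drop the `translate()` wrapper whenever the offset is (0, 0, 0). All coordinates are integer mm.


translate([0, 0, 433]) cube([448, 433, 32]);
cube([34, 34, 433]);
translate([414, 0, 0]) cube([34, 34, 433]);
translate([0, 399, 0]) cube([34, 34, 433]);
translate([414, 399, 0]) cube([34, 34, 433]);
translate([0, 406, 465]) cube([448, 27, 319]);
translate([0, 0, 626]) cube([36, 406, 36]);
translate([412, 0, 626]) cube([36, 406, 36]);
translate([0, 0, 465]) cube([36, 36, 161]);
translate([412, 0, 465]) cube([36, 36, 161]);


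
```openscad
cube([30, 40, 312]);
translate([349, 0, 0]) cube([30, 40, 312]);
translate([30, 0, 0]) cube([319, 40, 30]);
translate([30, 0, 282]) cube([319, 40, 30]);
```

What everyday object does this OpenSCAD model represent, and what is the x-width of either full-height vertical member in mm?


A picture frame. The border width is 30 mm.

Four thin pieces enclosing a rectangular opening — a picture frame. The two full-height stiles are 312 mm tall; the top rail sits at z = 282 and is 30 mm tall, so the border above the opening is 312 − 282 = 30 mm, matching the stile x-width.


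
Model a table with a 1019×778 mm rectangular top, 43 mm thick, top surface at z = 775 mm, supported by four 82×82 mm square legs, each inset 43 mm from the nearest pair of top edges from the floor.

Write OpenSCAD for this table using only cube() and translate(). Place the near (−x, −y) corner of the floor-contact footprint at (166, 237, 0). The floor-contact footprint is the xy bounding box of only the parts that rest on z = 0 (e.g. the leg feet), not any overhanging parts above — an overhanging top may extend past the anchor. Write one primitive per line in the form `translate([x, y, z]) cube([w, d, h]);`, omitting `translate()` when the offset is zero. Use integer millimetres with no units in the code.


// leg_h = 775 - 43 = 732
translate([123, 194, 732]) cube([1019, 778, 43]);
translate([166, 237, 0]) cube([82, 82, 732]);
translate([1017, 237, 0]) cube([82, 82, 732]);
translate([166, 847, 0]) cube([82, 82, 732]);
translate([1017, 847, 0]) cube([82, 82, 732]);


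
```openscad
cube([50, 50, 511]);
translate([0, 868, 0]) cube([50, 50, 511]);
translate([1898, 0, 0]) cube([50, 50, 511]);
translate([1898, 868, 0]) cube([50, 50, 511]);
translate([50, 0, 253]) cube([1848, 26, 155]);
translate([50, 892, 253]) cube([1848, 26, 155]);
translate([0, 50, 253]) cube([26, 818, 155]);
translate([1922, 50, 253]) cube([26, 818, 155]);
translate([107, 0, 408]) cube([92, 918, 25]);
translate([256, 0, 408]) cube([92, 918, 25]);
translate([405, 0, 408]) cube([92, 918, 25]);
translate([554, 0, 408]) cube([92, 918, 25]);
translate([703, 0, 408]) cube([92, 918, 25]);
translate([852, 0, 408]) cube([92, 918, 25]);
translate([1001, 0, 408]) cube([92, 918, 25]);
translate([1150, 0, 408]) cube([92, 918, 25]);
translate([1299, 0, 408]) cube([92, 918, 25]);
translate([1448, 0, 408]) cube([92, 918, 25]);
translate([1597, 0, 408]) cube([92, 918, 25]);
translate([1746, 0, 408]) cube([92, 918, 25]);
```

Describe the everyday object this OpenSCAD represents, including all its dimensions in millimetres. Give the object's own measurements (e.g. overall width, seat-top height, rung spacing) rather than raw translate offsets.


A bed frame 1948 mm long (x) by 918 mm wide (y). Four 50×50 mm corner posts, 511 mm tall, at the corners of the footprint. Four rails of 26 mm thickness and 155 mm height run between adjacent posts with their undersides at z = 253 mm, their outer faces flush with the outside of the frame (the two x-running rails run between the posts' inner faces; the two y-running rails run between the posts' inner faces). 12 slats, each 92 mm wide (x) and 25 mm thick, lie across the top of the two x-running rails, running the full 918 mm width of the frame in y; along x they sit between the end posts with a 57 mm gap after the −x posts and between neighbouring slats, leaving 60 mm before the +x posts.


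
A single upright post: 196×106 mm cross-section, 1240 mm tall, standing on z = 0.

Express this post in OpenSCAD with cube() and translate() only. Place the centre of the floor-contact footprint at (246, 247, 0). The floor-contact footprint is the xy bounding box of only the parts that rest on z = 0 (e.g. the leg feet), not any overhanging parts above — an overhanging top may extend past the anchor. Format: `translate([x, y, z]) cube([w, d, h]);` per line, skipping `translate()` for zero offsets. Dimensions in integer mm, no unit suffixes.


translate([148, 194, 0]) cube([196, 106, 1240]);


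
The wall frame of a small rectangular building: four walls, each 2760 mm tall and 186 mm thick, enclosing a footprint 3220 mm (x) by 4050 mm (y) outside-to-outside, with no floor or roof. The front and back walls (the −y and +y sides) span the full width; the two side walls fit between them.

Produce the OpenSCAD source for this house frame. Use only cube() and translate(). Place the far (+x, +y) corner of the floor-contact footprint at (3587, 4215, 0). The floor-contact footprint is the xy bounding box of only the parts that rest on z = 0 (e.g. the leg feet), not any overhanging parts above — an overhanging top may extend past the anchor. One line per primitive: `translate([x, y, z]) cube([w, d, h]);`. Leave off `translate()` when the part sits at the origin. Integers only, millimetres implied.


translate([367, 165, 0]) cube([3220, 186, 2760]);
translate([367, 4029, 0]) cube([3220, 186, 2760]);
translate([367, 351, 0]) cube([186, 3678, 2760]);
translate([3401, 351, 0]) cube([186, 3678, 2760]);


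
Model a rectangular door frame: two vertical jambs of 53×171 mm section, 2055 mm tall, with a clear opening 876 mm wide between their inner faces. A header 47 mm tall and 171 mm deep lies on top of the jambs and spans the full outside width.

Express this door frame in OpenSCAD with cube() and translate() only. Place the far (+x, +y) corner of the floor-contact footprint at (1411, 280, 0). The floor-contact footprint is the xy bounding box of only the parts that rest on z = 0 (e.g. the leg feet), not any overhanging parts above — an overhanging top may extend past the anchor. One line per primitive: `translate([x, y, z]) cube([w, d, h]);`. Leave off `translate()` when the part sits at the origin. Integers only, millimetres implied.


translate([429, 109, 0]) cube([53, 171, 2055]);
translate([1358, 109, 0]) cube([53, 171, 2055]);
translate([429, 109, 2055]) cube([982, 171, 47]);


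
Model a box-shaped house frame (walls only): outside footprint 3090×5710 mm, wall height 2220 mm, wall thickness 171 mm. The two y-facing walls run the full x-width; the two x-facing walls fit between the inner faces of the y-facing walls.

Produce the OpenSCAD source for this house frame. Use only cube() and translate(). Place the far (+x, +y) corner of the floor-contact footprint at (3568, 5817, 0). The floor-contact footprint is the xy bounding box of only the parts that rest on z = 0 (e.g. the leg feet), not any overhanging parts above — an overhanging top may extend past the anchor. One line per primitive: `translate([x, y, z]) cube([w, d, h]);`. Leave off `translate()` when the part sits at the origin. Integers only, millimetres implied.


translate([478, 107, 0]) cube([3090, 171, 2220]);
translate([478, 5646, 0]) cube([3090, 171, 2220]);
translate([478, 278, 0]) cube([171, 5368, 2220]);
translate([3397, 278, 0]) cube([171, 5368, 2220]);


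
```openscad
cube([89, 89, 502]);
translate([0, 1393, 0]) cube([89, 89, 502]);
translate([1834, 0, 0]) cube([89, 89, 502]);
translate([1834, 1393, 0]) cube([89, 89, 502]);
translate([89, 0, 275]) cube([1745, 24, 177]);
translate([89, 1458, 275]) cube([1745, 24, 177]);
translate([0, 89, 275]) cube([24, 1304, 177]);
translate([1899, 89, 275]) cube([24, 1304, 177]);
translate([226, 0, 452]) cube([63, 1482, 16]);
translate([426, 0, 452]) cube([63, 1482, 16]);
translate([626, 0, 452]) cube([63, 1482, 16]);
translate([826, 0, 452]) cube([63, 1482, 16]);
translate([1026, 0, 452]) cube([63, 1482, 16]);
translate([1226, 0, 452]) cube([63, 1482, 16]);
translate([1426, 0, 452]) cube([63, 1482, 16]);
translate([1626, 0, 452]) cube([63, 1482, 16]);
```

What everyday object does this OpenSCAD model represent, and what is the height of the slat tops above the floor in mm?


A bed frame. The slat-top height is 468 mm.

Four posts, four rails, and a row of slats — a bed frame. Slats sit on the rails at z = 275 + 177 = 452; with slat thickness 16, the top is 468 mm.


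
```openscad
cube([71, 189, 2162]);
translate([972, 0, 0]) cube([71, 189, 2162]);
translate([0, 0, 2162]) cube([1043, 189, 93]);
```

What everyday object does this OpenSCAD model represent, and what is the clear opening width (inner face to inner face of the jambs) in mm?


A door frame. The clear opening width is 901 mm.

Two 2162 mm tall posts with a header on top — a door frame. The left jamb is 71 mm wide at x = 0; the right jamb starts at x = 972. The clear opening is 972 − 71 = 901 mm.


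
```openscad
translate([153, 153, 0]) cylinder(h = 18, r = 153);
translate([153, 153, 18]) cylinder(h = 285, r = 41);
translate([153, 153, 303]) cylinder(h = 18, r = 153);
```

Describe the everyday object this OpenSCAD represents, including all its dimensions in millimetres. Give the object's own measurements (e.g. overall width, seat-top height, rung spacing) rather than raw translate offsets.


A spool: two coaxial disc flanges of radius 153 mm and thickness 18 mm, joined by a core cylinder of radius 41 mm and height 285 mm. The lower flange rests on z = 0 and the three cylinders share a vertical axis.


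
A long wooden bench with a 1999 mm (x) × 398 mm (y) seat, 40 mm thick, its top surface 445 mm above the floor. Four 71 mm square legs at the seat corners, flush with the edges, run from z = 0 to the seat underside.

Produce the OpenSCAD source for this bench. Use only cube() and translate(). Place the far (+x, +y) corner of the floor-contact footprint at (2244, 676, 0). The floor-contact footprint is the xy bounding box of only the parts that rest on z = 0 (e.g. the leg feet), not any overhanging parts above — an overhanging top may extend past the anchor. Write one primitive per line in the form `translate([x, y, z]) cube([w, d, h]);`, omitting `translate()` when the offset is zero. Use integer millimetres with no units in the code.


translate([245, 278, 405]) cube([1999, 398, 40]);
translate([245, 278, 0]) cube([71, 71, 405]);
translate([245, 605, 0]) cube([71, 71, 405]);
translate([2173, 278, 0]) cube([71, 71, 405]);
translate([2173, 605, 0]) cube([71, 71, 405]);


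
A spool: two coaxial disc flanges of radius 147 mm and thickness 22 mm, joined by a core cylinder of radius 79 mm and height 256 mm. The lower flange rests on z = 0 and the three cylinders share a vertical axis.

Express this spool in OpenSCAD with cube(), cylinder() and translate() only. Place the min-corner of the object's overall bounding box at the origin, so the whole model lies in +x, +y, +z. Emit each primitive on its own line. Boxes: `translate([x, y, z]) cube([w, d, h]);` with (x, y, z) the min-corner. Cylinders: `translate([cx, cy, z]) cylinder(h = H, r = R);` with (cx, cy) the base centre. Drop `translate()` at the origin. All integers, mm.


translate([147, 147, 0]) cylinder(h = 22, r = 147);
translate([147, 147, 22]) cylinder(h = 256, r = 79);
translate([147, 147, 278]) cylinder(h = 22, r = 147);


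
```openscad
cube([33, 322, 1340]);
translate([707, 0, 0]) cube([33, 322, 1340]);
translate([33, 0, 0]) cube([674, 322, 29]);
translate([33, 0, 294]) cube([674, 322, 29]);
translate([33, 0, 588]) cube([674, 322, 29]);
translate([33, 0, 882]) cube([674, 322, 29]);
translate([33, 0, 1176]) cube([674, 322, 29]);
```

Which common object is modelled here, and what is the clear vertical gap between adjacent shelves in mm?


A bookshelf. The clear shelf gap is 265 mm.

Two tall side panels with 5 horizontal boards between them — a bookshelf. The first two shelf undersides are at z = 0 and z = 294; with shelf thickness 29, the clear gap is 294 − 0 − 29 = 265 mm.


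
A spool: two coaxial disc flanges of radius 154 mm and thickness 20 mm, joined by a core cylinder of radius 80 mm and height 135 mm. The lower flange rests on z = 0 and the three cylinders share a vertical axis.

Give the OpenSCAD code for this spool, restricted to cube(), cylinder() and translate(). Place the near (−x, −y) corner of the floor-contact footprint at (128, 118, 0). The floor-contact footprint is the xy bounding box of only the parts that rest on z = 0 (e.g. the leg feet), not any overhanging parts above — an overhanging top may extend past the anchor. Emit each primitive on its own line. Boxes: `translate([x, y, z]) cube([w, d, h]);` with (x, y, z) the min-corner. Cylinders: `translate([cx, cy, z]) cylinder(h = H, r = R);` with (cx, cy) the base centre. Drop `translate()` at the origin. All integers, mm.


translate([282, 272, 0]) cylinder(h = 20, r = 154);
translate([282, 272, 20]) cylinder(h = 135, r = 80);
translate([282, 272, 155]) cylinder(h = 20, r = 154);


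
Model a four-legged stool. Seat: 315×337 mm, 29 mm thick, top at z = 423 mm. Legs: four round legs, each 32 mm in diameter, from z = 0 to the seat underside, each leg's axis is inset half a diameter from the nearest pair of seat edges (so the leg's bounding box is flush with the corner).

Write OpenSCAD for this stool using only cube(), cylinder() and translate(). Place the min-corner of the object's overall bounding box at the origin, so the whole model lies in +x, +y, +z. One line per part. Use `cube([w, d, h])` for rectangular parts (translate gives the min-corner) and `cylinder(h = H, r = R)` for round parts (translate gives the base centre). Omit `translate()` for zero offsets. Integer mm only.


translate([0, 0, 394]) cube([315, 337, 29]);
translate([16, 16, 0]) cylinder(h = 394, r = 16);
translate([299, 16, 0]) cylinder(h = 394, r = 16);
translate([16, 321, 0]) cylinder(h = 394, r = 16);
translate([299, 321, 0]) cylinder(h = 394, r = 16);


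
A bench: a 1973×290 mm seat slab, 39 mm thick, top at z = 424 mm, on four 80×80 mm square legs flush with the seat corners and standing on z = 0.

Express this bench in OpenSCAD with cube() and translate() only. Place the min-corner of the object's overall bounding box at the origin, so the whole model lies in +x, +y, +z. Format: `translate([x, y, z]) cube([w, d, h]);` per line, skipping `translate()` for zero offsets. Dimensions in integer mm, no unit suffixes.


translate([0, 0, 385]) cube([1973, 290, 39]);
cube([80, 80, 385]);
translate([0, 210, 0]) cube([80, 80, 385]);
translate([1893, 0, 0]) cube([80, 80, 385]);
translate([1893, 210, 0]) cube([80, 80, 385]);


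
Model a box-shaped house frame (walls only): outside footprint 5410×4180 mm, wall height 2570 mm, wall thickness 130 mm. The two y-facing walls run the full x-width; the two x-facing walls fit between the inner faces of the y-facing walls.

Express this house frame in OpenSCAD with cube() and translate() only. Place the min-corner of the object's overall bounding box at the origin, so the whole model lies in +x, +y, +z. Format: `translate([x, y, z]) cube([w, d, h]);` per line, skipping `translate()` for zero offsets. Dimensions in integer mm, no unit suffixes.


cube([5410, 130, 2570]);
translate([0, 4050, 0]) cube([5410, 130, 2570]);
translate([0, 130, 0]) cube([130, 3920, 2570]);
translate([5280, 130, 0]) cube([130, 3920, 2570]);


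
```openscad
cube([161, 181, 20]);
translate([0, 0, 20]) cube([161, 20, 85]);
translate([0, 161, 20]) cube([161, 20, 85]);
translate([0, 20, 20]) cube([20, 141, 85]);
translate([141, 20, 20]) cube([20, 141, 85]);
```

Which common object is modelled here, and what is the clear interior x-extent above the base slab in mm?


An open box. The internal width is 121 mm.

A 161×181 base slab with four walls standing on it — an open box. The base is 161 mm wide and the walls are 20 mm thick, so the internal width is 161 − 2 × 20 = 121 mm.


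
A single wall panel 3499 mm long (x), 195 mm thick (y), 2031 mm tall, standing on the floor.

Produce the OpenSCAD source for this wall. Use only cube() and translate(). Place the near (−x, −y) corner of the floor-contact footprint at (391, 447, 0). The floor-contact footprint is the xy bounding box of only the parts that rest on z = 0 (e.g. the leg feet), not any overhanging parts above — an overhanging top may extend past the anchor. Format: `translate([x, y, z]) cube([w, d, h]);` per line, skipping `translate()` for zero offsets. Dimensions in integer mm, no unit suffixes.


translate([391, 447, 0]) cube([3499, 195, 2031]);


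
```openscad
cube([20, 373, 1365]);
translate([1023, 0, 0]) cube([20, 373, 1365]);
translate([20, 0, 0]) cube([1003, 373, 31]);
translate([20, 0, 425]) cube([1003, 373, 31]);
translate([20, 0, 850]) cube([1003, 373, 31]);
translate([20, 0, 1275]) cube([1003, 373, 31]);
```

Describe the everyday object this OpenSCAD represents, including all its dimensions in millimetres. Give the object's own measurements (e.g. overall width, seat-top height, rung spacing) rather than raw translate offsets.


An open bookshelf. Two side panels, each 20 mm thick, 373 mm deep and 1365 mm tall, stand 1043 mm apart (outside-to-outside). Between them sit 4 shelves, each 31 mm thick and 373 mm deep, spanning the full gap between the sides. The bottom shelf rests on the floor (its underside at z = 0) and the clear gap between one shelf's top and the next shelf's underside is 394 mm.


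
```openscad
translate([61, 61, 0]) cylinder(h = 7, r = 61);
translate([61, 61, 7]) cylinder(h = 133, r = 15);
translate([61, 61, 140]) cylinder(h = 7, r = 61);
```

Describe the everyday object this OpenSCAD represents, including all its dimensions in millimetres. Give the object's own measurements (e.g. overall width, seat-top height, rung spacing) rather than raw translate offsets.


A spool: two coaxial disc flanges of radius 61 mm and thickness 7 mm, joined by a core cylinder of radius 15 mm and height 133 mm. The lower flange rests on z = 0 and the three cylinders share a vertical axis.


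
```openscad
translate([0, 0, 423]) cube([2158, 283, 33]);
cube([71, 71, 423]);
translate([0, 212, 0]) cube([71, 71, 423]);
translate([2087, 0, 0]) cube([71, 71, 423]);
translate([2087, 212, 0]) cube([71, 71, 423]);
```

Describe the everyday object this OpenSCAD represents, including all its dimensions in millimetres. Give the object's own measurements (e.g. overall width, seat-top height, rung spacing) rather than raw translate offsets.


A long wooden bench with a 2158 mm (x) × 283 mm (y) seat, 33 mm thick, its top surface 456 mm above the floor. Four 71 mm square legs at the seat corners, flush with the edges, run from z = 0 to the seat underside.


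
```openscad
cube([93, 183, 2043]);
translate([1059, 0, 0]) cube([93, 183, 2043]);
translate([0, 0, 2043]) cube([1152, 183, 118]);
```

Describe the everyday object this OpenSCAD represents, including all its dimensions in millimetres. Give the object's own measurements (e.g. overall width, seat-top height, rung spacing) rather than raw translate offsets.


A door frame. The clear opening is 966 mm wide and 2043 mm high. Two 93 mm wide jambs, 183 mm deep, stand either side of the opening from the floor to the top of the opening. A 118 mm thick head sits across the top of both jambs, spanning the full outside width of the frame.


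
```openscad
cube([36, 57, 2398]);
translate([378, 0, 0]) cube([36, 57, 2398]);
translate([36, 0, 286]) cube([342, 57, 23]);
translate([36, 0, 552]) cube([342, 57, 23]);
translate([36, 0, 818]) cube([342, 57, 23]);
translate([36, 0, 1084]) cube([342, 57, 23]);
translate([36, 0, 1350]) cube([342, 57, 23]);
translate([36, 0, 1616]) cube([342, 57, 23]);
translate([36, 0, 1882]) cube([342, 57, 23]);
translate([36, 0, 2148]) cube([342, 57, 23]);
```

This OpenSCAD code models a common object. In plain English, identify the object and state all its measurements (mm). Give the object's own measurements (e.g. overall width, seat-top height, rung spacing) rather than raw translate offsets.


A straight ladder. Two 36×57 mm vertical rails, 2398 mm tall, stand 414 mm apart (outside-to-outside) with their front faces coplanar on the −y side. 8 rungs, each 57 mm deep and 23 mm tall, span between the inner faces of the rails, front faces flush with the rails. The lowest rung's underside is at z = 286 mm and rungs are spaced 266 mm apart (underside to underside).


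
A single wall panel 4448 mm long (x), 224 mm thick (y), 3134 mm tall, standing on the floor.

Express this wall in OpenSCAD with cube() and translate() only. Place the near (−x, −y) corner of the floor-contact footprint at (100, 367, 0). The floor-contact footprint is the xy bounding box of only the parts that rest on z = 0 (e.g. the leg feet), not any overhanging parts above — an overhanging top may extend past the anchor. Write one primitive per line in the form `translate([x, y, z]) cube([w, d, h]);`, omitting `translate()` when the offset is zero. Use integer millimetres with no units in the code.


translate([100, 367, 0]) cube([4448, 224, 3134]);


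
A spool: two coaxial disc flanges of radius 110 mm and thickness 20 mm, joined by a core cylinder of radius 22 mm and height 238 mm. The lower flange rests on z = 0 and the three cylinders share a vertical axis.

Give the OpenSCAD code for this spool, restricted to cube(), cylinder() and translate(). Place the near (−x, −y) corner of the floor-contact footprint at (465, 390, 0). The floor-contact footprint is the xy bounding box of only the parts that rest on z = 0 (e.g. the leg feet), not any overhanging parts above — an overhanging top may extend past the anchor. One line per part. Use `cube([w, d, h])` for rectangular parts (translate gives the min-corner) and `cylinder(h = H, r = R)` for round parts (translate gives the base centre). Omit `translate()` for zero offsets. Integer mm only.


translate([575, 500, 0]) cylinder(h = 20, r = 110);
translate([575, 500, 20]) cylinder(h = 238, r = 22);
translate([575, 500, 258]) cylinder(h = 20, r = 110);


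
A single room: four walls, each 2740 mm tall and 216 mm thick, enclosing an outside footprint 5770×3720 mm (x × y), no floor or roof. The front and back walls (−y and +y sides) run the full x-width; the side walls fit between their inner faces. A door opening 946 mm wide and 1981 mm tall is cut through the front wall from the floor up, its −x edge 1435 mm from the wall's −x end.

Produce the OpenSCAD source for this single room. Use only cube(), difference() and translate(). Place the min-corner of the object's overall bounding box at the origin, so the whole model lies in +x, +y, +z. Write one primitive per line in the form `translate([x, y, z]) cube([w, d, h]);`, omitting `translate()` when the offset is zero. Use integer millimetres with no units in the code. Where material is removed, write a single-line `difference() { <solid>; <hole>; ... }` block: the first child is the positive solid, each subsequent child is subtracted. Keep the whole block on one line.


difference() { cube([5770, 216, 2740]); translate([1435, 0, 0]) cube([946, 216, 1981]); }
translate([0, 3504, 0]) cube([5770, 216, 2740]);
translate([0, 216, 0]) cube([216, 3288, 2740]);
translate([5554, 216, 0]) cube([216, 3288, 2740]);


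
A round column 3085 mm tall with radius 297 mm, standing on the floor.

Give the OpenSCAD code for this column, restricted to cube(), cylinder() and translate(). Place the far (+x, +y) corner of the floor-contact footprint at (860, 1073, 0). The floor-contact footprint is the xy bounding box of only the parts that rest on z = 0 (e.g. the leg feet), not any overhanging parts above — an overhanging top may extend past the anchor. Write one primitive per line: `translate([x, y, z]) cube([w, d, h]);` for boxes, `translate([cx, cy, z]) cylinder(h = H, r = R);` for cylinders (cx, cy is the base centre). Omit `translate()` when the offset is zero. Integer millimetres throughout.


translate([563, 776, 0]) cylinder(h = 3085, r = 297);


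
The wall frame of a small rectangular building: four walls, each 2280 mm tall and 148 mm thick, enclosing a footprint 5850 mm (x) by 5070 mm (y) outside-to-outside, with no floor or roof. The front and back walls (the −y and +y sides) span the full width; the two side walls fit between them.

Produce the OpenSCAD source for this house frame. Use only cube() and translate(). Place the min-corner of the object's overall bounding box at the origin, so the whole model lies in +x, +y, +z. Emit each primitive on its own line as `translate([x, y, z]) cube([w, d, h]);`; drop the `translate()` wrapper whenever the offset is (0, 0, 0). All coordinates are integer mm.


cube([5850, 148, 2280]);
translate([0, 4922, 0]) cube([5850, 148, 2280]);
translate([0, 148, 0]) cube([148, 4774, 2280]);
translate([5702, 148, 0]) cube([148, 4774, 2280]);


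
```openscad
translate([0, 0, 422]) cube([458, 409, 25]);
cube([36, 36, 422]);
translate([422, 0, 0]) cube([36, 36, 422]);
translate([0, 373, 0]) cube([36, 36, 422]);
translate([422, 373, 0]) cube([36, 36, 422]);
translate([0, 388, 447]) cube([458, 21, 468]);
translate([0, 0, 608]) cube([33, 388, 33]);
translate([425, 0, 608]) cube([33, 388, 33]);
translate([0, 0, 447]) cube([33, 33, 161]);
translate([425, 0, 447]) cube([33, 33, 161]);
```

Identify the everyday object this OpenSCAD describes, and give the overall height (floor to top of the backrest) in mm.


A chair. The overall height is 915 mm.

A slab on four corner posts with a tall panel at the back — a chair. The seat slab sits at z = 422 with thickness 25, and the 468 mm backrest starts at the seat top, so the overall height is 422 + 25 + 468 = 915 mm.


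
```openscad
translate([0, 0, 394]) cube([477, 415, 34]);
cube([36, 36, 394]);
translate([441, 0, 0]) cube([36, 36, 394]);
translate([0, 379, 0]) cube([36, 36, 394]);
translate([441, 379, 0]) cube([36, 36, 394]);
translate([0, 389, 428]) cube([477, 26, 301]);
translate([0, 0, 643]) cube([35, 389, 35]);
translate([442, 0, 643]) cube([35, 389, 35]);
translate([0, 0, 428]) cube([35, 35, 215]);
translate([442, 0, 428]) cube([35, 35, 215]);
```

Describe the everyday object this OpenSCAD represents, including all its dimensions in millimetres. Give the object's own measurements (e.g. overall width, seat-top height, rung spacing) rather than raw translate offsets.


A chair. The seat is a 477×415×34 mm slab with its top at z = 428 mm, on four 36×36 mm corner legs (flush with the seat edges, standing on z = 0). A flat backrest 26 mm thick, 301 mm tall, spans the full seat width and rises from the seat top along its +y edge, rear face flush with the rear of the seat. Two armrests of 35×35 mm section run along each side from the seat's front edge to the front of the backrest, top faces 250 mm above the seat top and outer faces flush with the seat's x-edges; a 35×35 mm post under the front of each armrest stands on the seat at the front corner.


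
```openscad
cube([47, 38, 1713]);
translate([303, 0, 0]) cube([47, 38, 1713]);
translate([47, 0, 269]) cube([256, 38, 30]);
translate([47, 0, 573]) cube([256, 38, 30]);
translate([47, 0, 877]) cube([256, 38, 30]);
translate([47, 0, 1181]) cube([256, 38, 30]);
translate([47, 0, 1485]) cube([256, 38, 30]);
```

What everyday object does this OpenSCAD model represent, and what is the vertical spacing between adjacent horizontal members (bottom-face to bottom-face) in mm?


A ladder. The rung spacing is 304 mm.

Two tall 47×38 posts with 5 short bars between them — a ladder. Adjacent rungs sit at z = 269 and z = 573, so the spacing is 573 − 269 = 304 mm.


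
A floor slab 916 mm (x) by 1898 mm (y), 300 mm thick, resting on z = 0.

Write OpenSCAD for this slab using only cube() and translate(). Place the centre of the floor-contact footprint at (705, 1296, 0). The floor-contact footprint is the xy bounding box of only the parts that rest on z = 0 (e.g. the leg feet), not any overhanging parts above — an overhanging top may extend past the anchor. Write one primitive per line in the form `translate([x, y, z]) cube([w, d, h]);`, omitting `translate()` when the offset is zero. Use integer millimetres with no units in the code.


translate([247, 347, 0]) cube([916, 1898, 300]);


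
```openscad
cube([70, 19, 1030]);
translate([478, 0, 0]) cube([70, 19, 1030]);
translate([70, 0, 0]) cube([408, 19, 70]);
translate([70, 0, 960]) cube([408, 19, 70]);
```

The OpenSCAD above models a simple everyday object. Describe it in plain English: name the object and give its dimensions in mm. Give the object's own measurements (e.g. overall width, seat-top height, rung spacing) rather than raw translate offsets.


A rectangular picture frame lying in the x–z plane (depth along y). The opening is 408 mm wide (x) by 890 mm tall (z), surrounded by a border 70 mm wide on all four sides. The frame is 19 mm deep and is made of two full-height vertical stiles with two horizontal rails fitted between them.


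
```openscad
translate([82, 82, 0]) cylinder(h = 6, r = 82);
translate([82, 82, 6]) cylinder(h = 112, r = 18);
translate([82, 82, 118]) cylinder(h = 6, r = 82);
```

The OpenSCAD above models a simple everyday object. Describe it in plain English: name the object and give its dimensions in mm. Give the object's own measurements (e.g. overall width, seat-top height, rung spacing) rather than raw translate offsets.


A spool: two coaxial disc flanges of radius 82 mm and thickness 6 mm, joined by a core cylinder of radius 18 mm and height 112 mm. The lower flange rests on z = 0 and the three cylinders share a vertical axis.


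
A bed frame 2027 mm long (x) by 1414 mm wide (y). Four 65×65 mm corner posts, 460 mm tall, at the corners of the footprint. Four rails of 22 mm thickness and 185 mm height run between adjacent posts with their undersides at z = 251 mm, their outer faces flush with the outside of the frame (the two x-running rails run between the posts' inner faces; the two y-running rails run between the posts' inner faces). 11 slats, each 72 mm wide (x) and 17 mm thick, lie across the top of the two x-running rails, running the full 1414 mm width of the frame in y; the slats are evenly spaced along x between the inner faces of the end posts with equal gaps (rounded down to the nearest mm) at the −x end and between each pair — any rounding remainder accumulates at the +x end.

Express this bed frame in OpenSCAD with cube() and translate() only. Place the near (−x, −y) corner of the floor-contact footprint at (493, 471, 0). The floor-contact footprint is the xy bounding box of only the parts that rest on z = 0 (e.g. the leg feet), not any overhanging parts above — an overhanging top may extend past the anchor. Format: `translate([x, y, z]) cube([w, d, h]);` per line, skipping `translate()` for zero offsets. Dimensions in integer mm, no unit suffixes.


translate([493, 471, 0]) cube([65, 65, 460]);
translate([493, 1820, 0]) cube([65, 65, 460]);
translate([2455, 471, 0]) cube([65, 65, 460]);
translate([2455, 1820, 0]) cube([65, 65, 460]);
translate([558, 471, 251]) cube([1897, 22, 185]);
translate([558, 1863, 251]) cube([1897, 22, 185]);
translate([493, 536, 251]) cube([22, 1284, 185]);
translate([2498, 536, 251]) cube([22, 1284, 185]);
translate([650, 471, 436]) cube([72, 1414, 17]);
translate([814, 471, 436]) cube([72, 1414, 17]);
translate([978, 471, 436]) cube([72, 1414, 17]);
translate([1142, 471, 436]) cube([72, 1414, 17]);
translate([1306, 471, 436]) cube([72, 1414, 17]);
translate([1470, 471, 436]) cube([72, 1414, 17]);
translate([1634, 471, 436]) cube([72, 1414, 17]);
translate([1798, 471, 436]) cube([72, 1414, 17]);
translate([1962, 471, 436]) cube([72, 1414, 17]);
translate([2126, 471, 436]) cube([72, 1414, 17]);
translate([2290, 471, 436]) cube([72, 1414, 17]);
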